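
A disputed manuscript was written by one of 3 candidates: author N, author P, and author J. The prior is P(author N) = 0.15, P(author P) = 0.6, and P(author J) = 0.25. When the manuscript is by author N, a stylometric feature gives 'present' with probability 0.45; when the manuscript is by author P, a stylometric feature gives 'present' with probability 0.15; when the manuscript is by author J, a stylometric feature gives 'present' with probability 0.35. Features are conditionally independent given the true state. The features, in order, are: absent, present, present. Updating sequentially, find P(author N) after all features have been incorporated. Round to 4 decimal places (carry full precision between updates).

0.3474

After 'absent': normaliser = 0.55·0.1500 + 0.85·0.6000 + 0.65·0.2500; P(author N) ≈ 0.1093, P(author P) ≈ 0.6755, P(author J) ≈ 0.2152
After 'present': normaliser = 0.45·0.1093 + 0.15·0.6755 + 0.35·0.2152; P(author N) ≈ 0.2177, P(author P) ≈ 0.4487, P(author J) ≈ 0.3336
After 'present': normaliser = 0.45·0.2177 + 0.15·0.4487 + 0.35·0.3336; P(author N) ≈ 0.3474, P(author P) ≈ 0.2386, P(author J) ≈ 0.4140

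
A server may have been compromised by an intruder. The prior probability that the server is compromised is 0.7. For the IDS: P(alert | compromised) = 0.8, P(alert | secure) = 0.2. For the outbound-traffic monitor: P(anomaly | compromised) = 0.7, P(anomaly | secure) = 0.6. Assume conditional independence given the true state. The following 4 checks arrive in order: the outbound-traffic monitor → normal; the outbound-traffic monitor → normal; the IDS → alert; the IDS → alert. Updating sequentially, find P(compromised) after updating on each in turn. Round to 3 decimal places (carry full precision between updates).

After the outbound-traffic monitor='normal': P(compromised) = 0.3·0.7000 / (0.3·0.7000 + 0.4·0.3000) ≈ 0.6364
After the outbound-traffic monitor='normal': P(compromised) = 0.3·0.6364 / (0.3·0.6364 + 0.4·0.3636) ≈ 0.5676
After the IDS='alert': P(compromised) = 0.8·0.5676 / (0.8·0.5676 + 0.2·0.4324) ≈ 0.8400
After the IDS='alert': P(compromised) = 0.8·0.8400 / (0.8·0.8400 + 0.2·0.1600) ≈ 0.9545

0.955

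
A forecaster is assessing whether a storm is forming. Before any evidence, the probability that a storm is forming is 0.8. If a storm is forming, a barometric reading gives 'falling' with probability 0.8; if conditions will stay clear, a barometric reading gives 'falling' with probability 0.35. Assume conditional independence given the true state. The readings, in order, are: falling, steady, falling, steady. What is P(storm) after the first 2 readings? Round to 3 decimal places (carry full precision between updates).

0.738

Each posterior becomes the prior for the next update.
After 'falling': P(storm) = 0.8·0.8000 / (0.8·0.8000 + 0.35·0.2000) ≈ 0.9014
After 'steady': P(storm) = 0.2·0.9014 / (0.2·0.9014 + 0.65·0.0986) ≈ 0.7378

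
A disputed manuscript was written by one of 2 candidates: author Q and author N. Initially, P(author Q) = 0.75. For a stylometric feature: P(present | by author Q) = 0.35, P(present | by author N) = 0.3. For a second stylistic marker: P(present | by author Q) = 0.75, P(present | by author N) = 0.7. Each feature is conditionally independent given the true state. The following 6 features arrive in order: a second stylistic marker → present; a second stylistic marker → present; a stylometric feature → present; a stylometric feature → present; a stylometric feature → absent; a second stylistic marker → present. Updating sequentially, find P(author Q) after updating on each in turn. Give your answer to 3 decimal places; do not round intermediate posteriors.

Apply Bayes' rule sequentially, carrying P(author Q) forward.
After a second stylistic marker='present': P(author Q) = 0.75·0.7500 / (0.75·0.7500 + 0.7·0.2500) ≈ 0.7627
After a second stylistic marker='present': P(author Q) = 0.75·0.7627 / (0.75·0.7627 + 0.7·0.2373) ≈ 0.7750
After a stylometric feature='present': P(author Q) = 0.35·0.7750 / (0.35·0.7750 + 0.3·0.2250) ≈ 0.8007
After a stylometric feature='present': P(author Q) = 0.35·0.8007 / (0.35·0.8007 + 0.3·0.1993) ≈ 0.8242
After a stylometric feature='absent': P(author Q) = 0.65·0.8242 / (0.65·0.8242 + 0.7·0.1758) ≈ 0.8132
After a second stylistic marker='present': P(author Q) = 0.75·0.8132 / (0.75·0.8132 + 0.7·0.1868) ≈ 0.8234

0.823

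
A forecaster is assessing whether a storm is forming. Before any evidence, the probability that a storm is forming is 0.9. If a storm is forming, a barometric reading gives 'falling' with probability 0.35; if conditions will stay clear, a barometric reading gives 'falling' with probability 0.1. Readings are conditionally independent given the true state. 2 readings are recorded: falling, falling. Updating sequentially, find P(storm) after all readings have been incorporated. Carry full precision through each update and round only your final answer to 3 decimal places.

0.991

Apply Bayes' rule sequentially, carrying P(storm) forward.
After 'falling': P(storm) = 0.35·0.9000 / (0.35·0.9000 + 0.1·0.1000) ≈ 0.9692
After 'falling': P(storm) = 0.35·0.9692 / (0.35·0.9692 + 0.1·0.0308) ≈ 0.9910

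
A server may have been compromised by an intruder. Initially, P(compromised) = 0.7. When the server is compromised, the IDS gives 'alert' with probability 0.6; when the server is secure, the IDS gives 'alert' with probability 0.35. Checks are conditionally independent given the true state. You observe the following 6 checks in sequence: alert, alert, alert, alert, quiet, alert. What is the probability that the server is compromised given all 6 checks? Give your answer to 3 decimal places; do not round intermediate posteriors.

0.955

After 'alert': P(compromised) = 0.6·0.7000 / (0.6·0.7000 + 0.35·0.3000) ≈ 0.8000
After 'alert': P(compromised) = 0.6·0.8000 / (0.6·0.8000 + 0.35·0.2000) ≈ 0.8727
After 'alert': P(compromised) = 0.6·0.8727 / (0.6·0.8727 + 0.35·0.1273) ≈ 0.9216
After 'alert': P(compromised) = 0.6·0.9216 / (0.6·0.9216 + 0.35·0.0784) ≈ 0.9527
After 'quiet': P(compromised) = 0.4·0.9527 / (0.4·0.9527 + 0.65·0.0473) ≈ 0.9254
After 'alert': P(compromised) = 0.6·0.9254 / (0.6·0.9254 + 0.35·0.0746) ≈ 0.9551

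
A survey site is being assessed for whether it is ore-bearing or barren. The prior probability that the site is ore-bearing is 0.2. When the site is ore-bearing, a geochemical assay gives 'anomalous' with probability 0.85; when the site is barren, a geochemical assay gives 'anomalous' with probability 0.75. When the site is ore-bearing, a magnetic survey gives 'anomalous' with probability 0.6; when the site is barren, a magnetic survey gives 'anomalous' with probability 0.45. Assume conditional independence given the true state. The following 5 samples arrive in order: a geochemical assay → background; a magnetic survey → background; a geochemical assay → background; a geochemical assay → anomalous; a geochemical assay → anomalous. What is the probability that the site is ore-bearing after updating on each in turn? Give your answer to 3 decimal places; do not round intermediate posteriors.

0.078

After a geochemical assay='background': P(ore) = 0.15·0.2000 / (0.15·0.2000 + 0.25·0.8000) ≈ 0.1304
After a magnetic survey='background': P(ore) = 0.4·0.1304 / (0.4·0.1304 + 0.55·0.8696) ≈ 0.0984
After a geochemical assay='background': P(ore) = 0.15·0.0984 / (0.15·0.0984 + 0.25·0.9016) ≈ 0.0614
After a geochemical assay='anomalous': P(ore) = 0.85·0.0614 / (0.85·0.0614 + 0.75·0.9386) ≈ 0.0691
After a geochemical assay='anomalous': P(ore) = 0.85·0.0691 / (0.85·0.0691 + 0.75·0.9309) ≈ 0.0776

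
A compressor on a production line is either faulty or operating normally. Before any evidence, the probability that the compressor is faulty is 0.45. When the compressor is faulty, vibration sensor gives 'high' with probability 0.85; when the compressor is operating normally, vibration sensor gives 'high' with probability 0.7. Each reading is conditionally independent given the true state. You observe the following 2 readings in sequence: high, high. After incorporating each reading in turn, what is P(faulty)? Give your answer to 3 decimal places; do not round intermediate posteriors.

After 'high': P(faulty) = 0.85·0.4500 / (0.85·0.4500 + 0.7·0.5500) ≈ 0.4984
After 'high': P(faulty) = 0.85·0.4984 / (0.85·0.4984 + 0.7·0.5016) ≈ 0.5468

0.547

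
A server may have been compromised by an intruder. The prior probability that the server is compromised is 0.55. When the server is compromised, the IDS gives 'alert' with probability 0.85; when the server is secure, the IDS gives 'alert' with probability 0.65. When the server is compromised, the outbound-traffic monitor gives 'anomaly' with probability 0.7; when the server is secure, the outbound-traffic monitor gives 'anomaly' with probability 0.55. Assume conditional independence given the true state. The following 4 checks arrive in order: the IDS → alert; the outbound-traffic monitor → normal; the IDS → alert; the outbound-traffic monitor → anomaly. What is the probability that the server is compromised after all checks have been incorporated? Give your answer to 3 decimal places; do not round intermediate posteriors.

Each posterior becomes the prior for the next update.
After the IDS='alert': P(compromised) = 0.85·0.5500 / (0.85·0.5500 + 0.65·0.4500) ≈ 0.6151
After the outbound-traffic monitor='normal': P(compromised) = 0.3·0.6151 / (0.3·0.6151 + 0.45·0.3849) ≈ 0.5159
After the IDS='alert': P(compromised) = 0.85·0.5159 / (0.85·0.5159 + 0.65·0.4841) ≈ 0.5822
After the outbound-traffic monitor='anomaly': P(compromised) = 0.7·0.5822 / (0.7·0.5822 + 0.55·0.4178) ≈ 0.6394

0.639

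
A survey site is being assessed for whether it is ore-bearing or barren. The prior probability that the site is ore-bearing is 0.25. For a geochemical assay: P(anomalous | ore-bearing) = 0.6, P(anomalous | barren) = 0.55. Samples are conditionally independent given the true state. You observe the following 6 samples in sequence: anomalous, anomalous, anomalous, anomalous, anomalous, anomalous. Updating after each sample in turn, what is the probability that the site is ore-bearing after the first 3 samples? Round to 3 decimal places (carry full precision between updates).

After 'anomalous': P(ore) = 0.6·0.2500 / (0.6·0.2500 + 0.55·0.7500) ≈ 0.2667
After 'anomalous': P(ore) = 0.6·0.2667 / (0.6·0.2667 + 0.55·0.7333) ≈ 0.2840
After 'anomalous': P(ore) = 0.6·0.2840 / (0.6·0.2840 + 0.55·0.7160) ≈ 0.3020

0.302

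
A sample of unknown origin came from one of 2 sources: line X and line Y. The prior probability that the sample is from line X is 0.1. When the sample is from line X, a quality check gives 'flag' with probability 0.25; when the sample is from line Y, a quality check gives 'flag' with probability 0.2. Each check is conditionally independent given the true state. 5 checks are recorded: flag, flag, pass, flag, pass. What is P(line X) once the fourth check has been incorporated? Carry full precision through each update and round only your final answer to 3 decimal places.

0.169

After 'flag': P(line X) = 0.25·0.1000 / (0.25·0.1000 + 0.2·0.9000) ≈ 0.1220
After 'flag': P(line X) = 0.25·0.1220 / (0.25·0.1220 + 0.2·0.8780) ≈ 0.1479
After 'pass': P(line X) = 0.75·0.1479 / (0.75·0.1479 + 0.8·0.8521) ≈ 0.1400
After 'flag': P(line X) = 0.25·0.1400 / (0.25·0.1400 + 0.2·0.8600) ≈ 0.1691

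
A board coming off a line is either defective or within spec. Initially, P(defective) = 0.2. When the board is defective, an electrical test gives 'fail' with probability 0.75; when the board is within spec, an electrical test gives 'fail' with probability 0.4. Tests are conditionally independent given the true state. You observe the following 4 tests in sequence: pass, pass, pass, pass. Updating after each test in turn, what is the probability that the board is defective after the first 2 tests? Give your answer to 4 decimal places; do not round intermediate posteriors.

0.0416

After 'pass': P(defective) = 0.25·0.2000 / (0.25·0.2000 + 0.6·0.8000) ≈ 0.0943
After 'pass': P(defective) = 0.25·0.0943 / (0.25·0.0943 + 0.6·0.9057) ≈ 0.0416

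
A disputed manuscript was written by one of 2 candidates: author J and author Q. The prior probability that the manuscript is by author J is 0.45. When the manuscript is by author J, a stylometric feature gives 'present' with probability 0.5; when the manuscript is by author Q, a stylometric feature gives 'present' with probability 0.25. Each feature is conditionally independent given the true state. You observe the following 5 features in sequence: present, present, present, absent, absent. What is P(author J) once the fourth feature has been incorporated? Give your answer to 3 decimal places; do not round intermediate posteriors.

0.814

After 'present': P(author J) = 0.5·0.4500 / (0.5·0.4500 + 0.25·0.5500) ≈ 0.6207
After 'present': P(author J) = 0.5·0.6207 / (0.5·0.6207 + 0.25·0.3793) ≈ 0.7660
After 'present': P(author J) = 0.5·0.7660 / (0.5·0.7660 + 0.25·0.2340) ≈ 0.8675
After 'absent': P(author J) = 0.5·0.8675 / (0.5·0.8675 + 0.75·0.1325) ≈ 0.8136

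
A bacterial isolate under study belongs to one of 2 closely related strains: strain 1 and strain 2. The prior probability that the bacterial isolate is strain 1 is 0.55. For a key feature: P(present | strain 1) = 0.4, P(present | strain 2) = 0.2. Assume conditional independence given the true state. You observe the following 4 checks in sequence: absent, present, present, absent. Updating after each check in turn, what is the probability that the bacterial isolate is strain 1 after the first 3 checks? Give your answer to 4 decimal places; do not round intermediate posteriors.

Apply Bayes' rule sequentially, carrying P(strain 1) forward.
After 'absent': P(strain 1) = 0.6·0.5500 / (0.6·0.5500 + 0.8·0.4500) ≈ 0.4783
After 'present': P(strain 1) = 0.4·0.4783 / (0.4·0.4783 + 0.2·0.5217) ≈ 0.6471
After 'present': P(strain 1) = 0.4·0.6471 / (0.4·0.6471 + 0.2·0.3529) ≈ 0.7857

0.7857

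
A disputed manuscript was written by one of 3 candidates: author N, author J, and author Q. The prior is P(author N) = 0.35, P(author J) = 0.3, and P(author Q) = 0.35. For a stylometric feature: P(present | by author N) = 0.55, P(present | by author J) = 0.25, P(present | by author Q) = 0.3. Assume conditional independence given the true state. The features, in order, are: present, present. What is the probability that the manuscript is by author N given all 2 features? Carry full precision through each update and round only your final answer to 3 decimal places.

After 'present': normaliser = 0.55·0.3500 + 0.25·0.3000 + 0.3·0.3500; P(author N) ≈ 0.5168, P(author J) ≈ 0.2013, P(author Q) ≈ 0.2819
After 'present': normaliser = 0.55·0.5168 + 0.25·0.2013 + 0.3·0.2819; P(author N) ≈ 0.6781, P(author J) ≈ 0.1201, P(author Q) ≈ 0.2018

0.678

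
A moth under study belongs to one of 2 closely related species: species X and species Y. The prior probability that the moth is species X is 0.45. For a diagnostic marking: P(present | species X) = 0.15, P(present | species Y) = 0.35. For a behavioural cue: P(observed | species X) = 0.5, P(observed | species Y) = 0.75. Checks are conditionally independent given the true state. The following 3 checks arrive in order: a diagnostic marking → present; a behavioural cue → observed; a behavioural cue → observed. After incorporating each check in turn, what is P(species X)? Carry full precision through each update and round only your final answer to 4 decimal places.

After a diagnostic marking='present': P(species X) = 0.15·0.4500 / (0.15·0.4500 + 0.35·0.5500) ≈ 0.2596
After a behavioural cue='observed': P(species X) = 0.5·0.2596 / (0.5·0.2596 + 0.75·0.7404) ≈ 0.1895
After a behavioural cue='observed': P(species X) = 0.5·0.1895 / (0.5·0.1895 + 0.75·0.8105) ≈ 0.1348

0.1348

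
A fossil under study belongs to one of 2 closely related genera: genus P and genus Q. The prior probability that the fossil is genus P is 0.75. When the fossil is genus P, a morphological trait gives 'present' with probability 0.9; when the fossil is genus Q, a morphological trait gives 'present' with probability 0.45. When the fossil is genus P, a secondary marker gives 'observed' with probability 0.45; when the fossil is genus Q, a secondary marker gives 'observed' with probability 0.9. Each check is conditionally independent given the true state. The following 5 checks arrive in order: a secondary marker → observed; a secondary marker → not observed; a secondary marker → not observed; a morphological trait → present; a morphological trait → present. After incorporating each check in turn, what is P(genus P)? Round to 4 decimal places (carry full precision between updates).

After a secondary marker='observed': P(genus P) = 0.45·0.7500 / (0.45·0.7500 + 0.9·0.2500) ≈ 0.6000
After a secondary marker='not observed': P(genus P) = 0.55·0.6000 / (0.55·0.6000 + 0.1·0.4000) ≈ 0.8919
After a secondary marker='not observed': P(genus P) = 0.55·0.8919 / (0.55·0.8919 + 0.1·0.1081) ≈ 0.9784
After a morphological trait='present': P(genus P) = 0.9·0.9784 / (0.9·0.9784 + 0.45·0.0216) ≈ 0.9891
After a morphological trait='present': P(genus P) = 0.9·0.9891 / (0.9·0.9891 + 0.45·0.0109) ≈ 0.9945

0.9945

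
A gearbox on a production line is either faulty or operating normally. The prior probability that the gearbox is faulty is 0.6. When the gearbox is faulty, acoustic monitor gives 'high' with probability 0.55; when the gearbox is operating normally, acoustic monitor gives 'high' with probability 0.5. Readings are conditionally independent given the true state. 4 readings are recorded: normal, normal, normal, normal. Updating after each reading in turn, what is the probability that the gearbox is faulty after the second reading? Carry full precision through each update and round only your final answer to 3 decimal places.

After 'normal': P(faulty) = 0.45·0.6000 / (0.45·0.6000 + 0.5·0.4000) ≈ 0.5745
After 'normal': P(faulty) = 0.45·0.5745 / (0.45·0.5745 + 0.5·0.4255) ≈ 0.5485

0.549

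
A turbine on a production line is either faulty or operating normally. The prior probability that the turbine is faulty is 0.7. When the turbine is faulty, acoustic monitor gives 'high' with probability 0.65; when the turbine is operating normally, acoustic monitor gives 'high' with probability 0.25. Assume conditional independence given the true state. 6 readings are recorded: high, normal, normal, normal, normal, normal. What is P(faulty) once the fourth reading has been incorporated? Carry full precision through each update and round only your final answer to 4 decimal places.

After 'high': P(faulty) = 0.65·0.7000 / (0.65·0.7000 + 0.25·0.3000) ≈ 0.8585
After 'normal': P(faulty) = 0.35·0.8585 / (0.35·0.8585 + 0.75·0.1415) ≈ 0.7390
After 'normal': P(faulty) = 0.35·0.7390 / (0.35·0.7390 + 0.75·0.2610) ≈ 0.5692
After 'normal': P(faulty) = 0.35·0.5692 / (0.35·0.5692 + 0.75·0.4308) ≈ 0.3814

0.3814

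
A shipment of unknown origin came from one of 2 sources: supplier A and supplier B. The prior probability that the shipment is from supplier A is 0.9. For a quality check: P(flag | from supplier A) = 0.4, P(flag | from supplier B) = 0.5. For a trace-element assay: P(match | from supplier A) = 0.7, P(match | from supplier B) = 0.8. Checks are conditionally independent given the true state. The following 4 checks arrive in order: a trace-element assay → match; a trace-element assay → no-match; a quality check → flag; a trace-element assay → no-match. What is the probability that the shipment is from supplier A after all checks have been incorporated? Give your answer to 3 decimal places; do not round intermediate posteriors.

0.934

Apply Bayes' rule sequentially, carrying P(supplier A) forward.
After a trace-element assay='match': P(supplier A) = 0.7·0.9000 / (0.7·0.9000 + 0.8·0.1000) ≈ 0.8873
After a trace-element assay='no-match': P(supplier A) = 0.3·0.8873 / (0.3·0.8873 + 0.2·0.1127) ≈ 0.9220
After a quality check='flag': P(supplier A) = 0.4·0.9220 / (0.4·0.9220 + 0.5·0.0780) ≈ 0.9043
After a trace-element assay='no-match': P(supplier A) = 0.3·0.9043 / (0.3·0.9043 + 0.2·0.0957) ≈ 0.9341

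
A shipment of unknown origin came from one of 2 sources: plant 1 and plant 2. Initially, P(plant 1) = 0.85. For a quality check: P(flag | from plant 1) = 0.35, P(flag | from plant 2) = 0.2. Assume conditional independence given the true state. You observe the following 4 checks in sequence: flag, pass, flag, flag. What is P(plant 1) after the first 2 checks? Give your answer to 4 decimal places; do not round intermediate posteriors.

Apply Bayes' rule sequentially, carrying P(plant 1) forward.
After 'flag': P(plant 1) = 0.35·0.8500 / (0.35·0.8500 + 0.2·0.1500) ≈ 0.9084
After 'pass': P(plant 1) = 0.65·0.9084 / (0.65·0.9084 + 0.8·0.0916) ≈ 0.8896

0.8896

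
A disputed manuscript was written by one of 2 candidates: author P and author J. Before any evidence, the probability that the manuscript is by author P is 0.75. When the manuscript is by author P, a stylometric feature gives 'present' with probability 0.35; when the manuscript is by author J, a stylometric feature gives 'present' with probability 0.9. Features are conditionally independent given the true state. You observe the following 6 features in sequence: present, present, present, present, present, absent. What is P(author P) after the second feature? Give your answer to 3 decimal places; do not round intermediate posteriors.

Each posterior becomes the prior for the next update.
After 'present': P(author P) = 0.35·0.7500 / (0.35·0.7500 + 0.9·0.2500) ≈ 0.5385
After 'present': P(author P) = 0.35·0.5385 / (0.35·0.5385 + 0.9·0.4615) ≈ 0.3121

0.312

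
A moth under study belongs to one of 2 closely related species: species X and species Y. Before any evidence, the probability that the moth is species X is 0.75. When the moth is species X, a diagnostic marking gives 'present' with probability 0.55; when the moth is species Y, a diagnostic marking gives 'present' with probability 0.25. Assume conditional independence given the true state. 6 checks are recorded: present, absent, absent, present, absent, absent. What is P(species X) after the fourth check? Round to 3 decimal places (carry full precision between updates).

Apply Bayes' rule sequentially, carrying P(species X) forward.
After 'present': P(species X) = 0.55·0.7500 / (0.55·0.7500 + 0.25·0.2500) ≈ 0.8684
After 'absent': P(species X) = 0.45·0.8684 / (0.45·0.8684 + 0.75·0.1316) ≈ 0.7984
After 'absent': P(species X) = 0.45·0.7984 / (0.45·0.7984 + 0.75·0.2016) ≈ 0.7038
After 'present': P(species X) = 0.55·0.7038 / (0.55·0.7038 + 0.25·0.2962) ≈ 0.8394

0.839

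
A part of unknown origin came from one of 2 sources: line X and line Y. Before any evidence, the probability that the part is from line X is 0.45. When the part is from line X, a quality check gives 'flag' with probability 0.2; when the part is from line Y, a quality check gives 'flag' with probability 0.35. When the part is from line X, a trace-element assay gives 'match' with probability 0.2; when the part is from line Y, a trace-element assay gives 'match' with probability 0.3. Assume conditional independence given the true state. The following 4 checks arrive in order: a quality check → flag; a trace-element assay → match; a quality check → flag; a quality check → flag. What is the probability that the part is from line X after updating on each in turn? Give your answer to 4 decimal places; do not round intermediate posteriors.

0.0924

After a quality check='flag': P(line X) = 0.2·0.4500 / (0.2·0.4500 + 0.35·0.5500) ≈ 0.3186
After a trace-element assay='match': P(line X) = 0.2·0.3186 / (0.2·0.3186 + 0.3·0.6814) ≈ 0.2376
After a quality check='flag': P(line X) = 0.2·0.2376 / (0.2·0.2376 + 0.35·0.7624) ≈ 0.1512
After a quality check='flag': P(line X) = 0.2·0.1512 / (0.2·0.1512 + 0.35·0.8488) ≈ 0.0924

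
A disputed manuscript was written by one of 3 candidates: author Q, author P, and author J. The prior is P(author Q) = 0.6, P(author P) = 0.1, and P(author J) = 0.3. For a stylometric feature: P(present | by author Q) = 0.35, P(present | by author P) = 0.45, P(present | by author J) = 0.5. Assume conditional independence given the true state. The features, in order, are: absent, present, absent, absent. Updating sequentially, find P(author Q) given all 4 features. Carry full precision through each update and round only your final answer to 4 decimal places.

After 'absent': normaliser = 0.65·0.6000 + 0.55·0.1000 + 0.5·0.3000; P(author Q) ≈ 0.6555, P(author P) ≈ 0.0924, P(author J) ≈ 0.2521
After 'present': normaliser = 0.35·0.6555 + 0.45·0.0924 + 0.5·0.2521; P(author Q) ≈ 0.5778, P(author P) ≈ 0.1048, P(author J) ≈ 0.3175
After 'absent': normaliser = 0.65·0.5778 + 0.55·0.1048 + 0.5·0.3175; P(author Q) ≈ 0.6345, P(author P) ≈ 0.0973, P(author J) ≈ 0.2682
After 'absent': normaliser = 0.65·0.6345 + 0.55·0.0973 + 0.5·0.2682; P(author Q) ≈ 0.6873, P(author P) ≈ 0.0892, P(author J) ≈ 0.2235

0.6873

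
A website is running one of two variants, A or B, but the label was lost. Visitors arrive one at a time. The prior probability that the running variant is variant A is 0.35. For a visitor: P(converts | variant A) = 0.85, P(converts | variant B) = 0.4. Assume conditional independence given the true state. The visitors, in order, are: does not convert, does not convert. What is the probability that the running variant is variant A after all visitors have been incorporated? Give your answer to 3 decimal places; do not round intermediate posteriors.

0.033

After 'does not convert': P(A) = 0.15·0.3500 / (0.15·0.3500 + 0.6·0.6500) ≈ 0.1186
After 'does not convert': P(A) = 0.15·0.1186 / (0.15·0.1186 + 0.6·0.8814) ≈ 0.0326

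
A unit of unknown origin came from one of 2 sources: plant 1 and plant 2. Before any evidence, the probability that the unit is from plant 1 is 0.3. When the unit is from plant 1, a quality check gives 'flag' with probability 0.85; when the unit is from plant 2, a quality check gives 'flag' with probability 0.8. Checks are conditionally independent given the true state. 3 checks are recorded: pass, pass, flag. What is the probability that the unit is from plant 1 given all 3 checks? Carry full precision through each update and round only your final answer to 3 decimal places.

Each posterior becomes the prior for the next update.
After 'pass': P(plant 1) = 0.15·0.3000 / (0.15·0.3000 + 0.2·0.7000) ≈ 0.2432
After 'pass': P(plant 1) = 0.15·0.2432 / (0.15·0.2432 + 0.2·0.7568) ≈ 0.1942
After 'flag': P(plant 1) = 0.85·0.1942 / (0.85·0.1942 + 0.8·0.8058) ≈ 0.2039

0.204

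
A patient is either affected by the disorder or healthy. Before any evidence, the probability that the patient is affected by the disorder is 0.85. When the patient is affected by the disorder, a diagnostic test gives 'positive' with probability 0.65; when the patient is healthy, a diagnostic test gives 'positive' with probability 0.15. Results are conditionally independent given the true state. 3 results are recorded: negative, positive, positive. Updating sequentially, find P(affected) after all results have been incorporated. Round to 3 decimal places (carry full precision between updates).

0.978

After 'negative': P(affected) = 0.35·0.8500 / (0.35·0.8500 + 0.85·0.1500) ≈ 0.7000
After 'positive': P(affected) = 0.65·0.7000 / (0.65·0.7000 + 0.15·0.3000) ≈ 0.9100
After 'positive': P(affected) = 0.65·0.9100 / (0.65·0.9100 + 0.15·0.0900) ≈ 0.9777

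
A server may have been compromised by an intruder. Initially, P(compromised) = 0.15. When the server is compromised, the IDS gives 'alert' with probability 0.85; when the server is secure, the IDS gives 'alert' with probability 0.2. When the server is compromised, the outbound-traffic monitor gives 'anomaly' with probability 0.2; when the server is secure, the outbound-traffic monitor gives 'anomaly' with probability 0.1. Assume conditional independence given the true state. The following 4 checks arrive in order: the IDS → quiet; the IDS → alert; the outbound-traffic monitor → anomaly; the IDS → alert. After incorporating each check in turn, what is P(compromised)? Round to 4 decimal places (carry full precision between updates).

Apply Bayes' rule sequentially, carrying P(compromised) forward.
After the IDS='quiet': P(compromised) = 0.15·0.1500 / (0.15·0.1500 + 0.8·0.8500) ≈ 0.0320
After the IDS='alert': P(compromised) = 0.85·0.0320 / (0.85·0.0320 + 0.2·0.9680) ≈ 0.1233
After the outbound-traffic monitor='anomaly': P(compromised) = 0.2·0.1233 / (0.2·0.1233 + 0.1·0.8767) ≈ 0.2195
After the IDS='alert': P(compromised) = 0.85·0.2195 / (0.85·0.2195 + 0.2·0.7805) ≈ 0.5445

0.5445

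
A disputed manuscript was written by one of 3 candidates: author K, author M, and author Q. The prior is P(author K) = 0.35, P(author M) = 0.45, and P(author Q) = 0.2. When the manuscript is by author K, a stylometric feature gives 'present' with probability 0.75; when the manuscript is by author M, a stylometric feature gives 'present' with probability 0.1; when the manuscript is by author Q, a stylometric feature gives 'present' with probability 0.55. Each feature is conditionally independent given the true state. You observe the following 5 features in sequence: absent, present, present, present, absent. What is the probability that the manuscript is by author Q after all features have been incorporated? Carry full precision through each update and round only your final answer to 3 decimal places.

0.413

After 'absent': normaliser = 0.25·0.3500 + 0.9·0.4500 + 0.45·0.2000; P(author K) ≈ 0.1502, P(author M) ≈ 0.6953, P(author Q) ≈ 0.1545
After 'present': normaliser = 0.75·0.1502 + 0.1·0.6953 + 0.55·0.1545; P(author K) ≈ 0.4217, P(author M) ≈ 0.2602, P(author Q) ≈ 0.3181
After 'present': normaliser = 0.75·0.4217 + 0.1·0.2602 + 0.55·0.3181; P(author K) ≈ 0.6115, P(author M) ≈ 0.0503, P(author Q) ≈ 0.3382
After 'present': normaliser = 0.75·0.6115 + 0.1·0.0503 + 0.55·0.3382; P(author K) ≈ 0.7059, P(author M) ≈ 0.0077, P(author Q) ≈ 0.2863
After 'absent': normaliser = 0.25·0.7059 + 0.9·0.0077 + 0.45·0.2863; P(author K) ≈ 0.5651, P(author M) ≈ 0.0223, P(author Q) ≈ 0.4126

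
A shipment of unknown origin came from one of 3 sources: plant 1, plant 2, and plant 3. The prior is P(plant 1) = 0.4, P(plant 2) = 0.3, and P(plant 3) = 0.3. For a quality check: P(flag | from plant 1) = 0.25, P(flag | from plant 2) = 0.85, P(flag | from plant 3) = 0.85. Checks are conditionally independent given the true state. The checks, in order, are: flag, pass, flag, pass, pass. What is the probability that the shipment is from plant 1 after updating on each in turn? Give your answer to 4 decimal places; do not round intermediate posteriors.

0.8782

Each posterior becomes the prior for the next update.
After 'flag': normaliser = 0.25·0.4000 + 0.85·0.3000 + 0.85·0.3000; P(plant 1) ≈ 0.1639, P(plant 2) ≈ 0.4180, P(plant 3) ≈ 0.4180
After 'pass': normaliser = 0.75·0.1639 + 0.15·0.4180 + 0.15·0.4180; P(plant 1) ≈ 0.4950, P(plant 2) ≈ 0.2525, P(plant 3) ≈ 0.2525
After 'flag': normaliser = 0.25·0.4950 + 0.85·0.2525 + 0.85·0.2525; P(plant 1) ≈ 0.2238, P(plant 2) ≈ 0.3881, P(plant 3) ≈ 0.3881
After 'pass': normaliser = 0.75·0.2238 + 0.15·0.3881 + 0.15·0.3881; P(plant 1) ≈ 0.5905, P(plant 2) ≈ 0.2048, P(plant 3) ≈ 0.2048
After 'pass': normaliser = 0.75·0.5905 + 0.15·0.2048 + 0.15·0.2048; P(plant 1) ≈ 0.8782, P(plant 2) ≈ 0.0609, P(plant 3) ≈ 0.0609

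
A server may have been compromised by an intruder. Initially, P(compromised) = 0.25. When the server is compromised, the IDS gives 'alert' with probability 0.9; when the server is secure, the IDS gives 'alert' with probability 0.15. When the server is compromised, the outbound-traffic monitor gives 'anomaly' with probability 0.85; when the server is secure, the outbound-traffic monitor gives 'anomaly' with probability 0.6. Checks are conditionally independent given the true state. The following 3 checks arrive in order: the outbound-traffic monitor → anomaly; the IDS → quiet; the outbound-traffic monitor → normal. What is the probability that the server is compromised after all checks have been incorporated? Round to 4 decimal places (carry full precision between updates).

Each posterior becomes the prior for the next update.
After the outbound-traffic monitor='anomaly': P(compromised) = 0.85·0.2500 / (0.85·0.2500 + 0.6·0.7500) ≈ 0.3208
After the IDS='quiet': P(compromised) = 0.1·0.3208 / (0.1·0.3208 + 0.85·0.6792) ≈ 0.0526
After the outbound-traffic monitor='normal': P(compromised) = 0.15·0.0526 / (0.15·0.0526 + 0.4·0.9474) ≈ 0.0204

0.0204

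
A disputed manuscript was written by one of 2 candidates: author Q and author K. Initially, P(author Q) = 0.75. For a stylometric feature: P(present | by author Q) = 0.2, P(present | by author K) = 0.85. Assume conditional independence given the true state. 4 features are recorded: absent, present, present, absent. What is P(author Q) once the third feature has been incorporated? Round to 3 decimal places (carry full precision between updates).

After 'absent': P(author Q) = 0.8·0.7500 / (0.8·0.7500 + 0.15·0.2500) ≈ 0.9412
After 'present': P(author Q) = 0.2·0.9412 / (0.2·0.9412 + 0.85·0.0588) ≈ 0.7901
After 'present': P(author Q) = 0.2·0.7901 / (0.2·0.7901 + 0.85·0.2099) ≈ 0.4697

0.470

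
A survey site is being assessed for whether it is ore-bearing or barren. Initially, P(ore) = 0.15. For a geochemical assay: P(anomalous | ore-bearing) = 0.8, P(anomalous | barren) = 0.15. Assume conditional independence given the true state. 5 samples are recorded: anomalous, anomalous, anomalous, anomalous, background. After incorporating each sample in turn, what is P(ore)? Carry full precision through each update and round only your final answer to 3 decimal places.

After 'anomalous': P(ore) = 0.8·0.1500 / (0.8·0.1500 + 0.15·0.8500) ≈ 0.4848
After 'anomalous': P(ore) = 0.8·0.4848 / (0.8·0.4848 + 0.15·0.5152) ≈ 0.8339
After 'anomalous': P(ore) = 0.8·0.8339 / (0.8·0.8339 + 0.15·0.1661) ≈ 0.9640
After 'anomalous': P(ore) = 0.8·0.9640 / (0.8·0.9640 + 0.15·0.0360) ≈ 0.9930
After 'background': P(ore) = 0.2·0.9930 / (0.2·0.9930 + 0.85·0.0070) ≈ 0.9711

0.971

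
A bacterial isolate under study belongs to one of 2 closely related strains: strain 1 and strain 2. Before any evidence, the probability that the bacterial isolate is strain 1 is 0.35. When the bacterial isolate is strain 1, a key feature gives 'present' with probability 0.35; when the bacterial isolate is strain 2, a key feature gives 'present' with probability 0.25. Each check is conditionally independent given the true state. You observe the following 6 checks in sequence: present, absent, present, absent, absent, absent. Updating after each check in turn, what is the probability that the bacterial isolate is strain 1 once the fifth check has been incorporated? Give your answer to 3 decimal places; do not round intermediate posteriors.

After 'present': P(strain 1) = 0.35·0.3500 / (0.35·0.3500 + 0.25·0.6500) ≈ 0.4298
After 'absent': P(strain 1) = 0.65·0.4298 / (0.65·0.4298 + 0.75·0.5702) ≈ 0.3952
After 'present': P(strain 1) = 0.35·0.3952 / (0.35·0.3952 + 0.25·0.6048) ≈ 0.4777
After 'absent': P(strain 1) = 0.65·0.4777 / (0.65·0.4777 + 0.75·0.5223) ≈ 0.4422
After 'absent': P(strain 1) = 0.65·0.4422 / (0.65·0.4422 + 0.75·0.5578) ≈ 0.4072

0.407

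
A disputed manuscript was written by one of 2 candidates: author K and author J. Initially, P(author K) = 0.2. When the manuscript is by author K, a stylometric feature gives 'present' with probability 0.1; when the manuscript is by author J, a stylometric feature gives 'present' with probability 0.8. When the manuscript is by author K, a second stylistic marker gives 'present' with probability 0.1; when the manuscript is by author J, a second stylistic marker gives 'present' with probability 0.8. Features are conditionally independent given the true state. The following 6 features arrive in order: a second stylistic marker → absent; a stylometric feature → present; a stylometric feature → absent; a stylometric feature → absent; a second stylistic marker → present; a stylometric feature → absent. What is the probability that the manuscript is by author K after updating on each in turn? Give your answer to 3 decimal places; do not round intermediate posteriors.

0.616

After a second stylistic marker='absent': P(author K) = 0.9·0.2000 / (0.9·0.2000 + 0.2·0.8000) ≈ 0.5294
After a stylometric feature='present': P(author K) = 0.1·0.5294 / (0.1·0.5294 + 0.8·0.4706) ≈ 0.1233
After a stylometric feature='absent': P(author K) = 0.9·0.1233 / (0.9·0.1233 + 0.2·0.8767) ≈ 0.3876
After a stylometric feature='absent': P(author K) = 0.9·0.3876 / (0.9·0.3876 + 0.2·0.6124) ≈ 0.7401
After a second stylistic marker='present': P(author K) = 0.1·0.7401 / (0.1·0.7401 + 0.8·0.2599) ≈ 0.2625
After a stylometric feature='absent': P(author K) = 0.9·0.2625 / (0.9·0.2625 + 0.2·0.7375) ≈ 0.6157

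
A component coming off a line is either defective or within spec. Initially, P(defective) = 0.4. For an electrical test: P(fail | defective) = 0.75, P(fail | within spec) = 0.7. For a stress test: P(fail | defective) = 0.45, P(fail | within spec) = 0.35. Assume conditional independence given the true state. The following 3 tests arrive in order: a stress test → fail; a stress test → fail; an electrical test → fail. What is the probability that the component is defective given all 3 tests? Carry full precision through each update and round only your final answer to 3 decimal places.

0.541

Apply Bayes' rule sequentially, carrying P(defective) forward.
After a stress test='fail': P(defective) = 0.45·0.4000 / (0.45·0.4000 + 0.35·0.6000) ≈ 0.4615
After a stress test='fail': P(defective) = 0.45·0.4615 / (0.45·0.4615 + 0.35·0.5385) ≈ 0.5243
After an electrical test='fail': P(defective) = 0.75·0.5243 / (0.75·0.5243 + 0.7·0.4757) ≈ 0.5414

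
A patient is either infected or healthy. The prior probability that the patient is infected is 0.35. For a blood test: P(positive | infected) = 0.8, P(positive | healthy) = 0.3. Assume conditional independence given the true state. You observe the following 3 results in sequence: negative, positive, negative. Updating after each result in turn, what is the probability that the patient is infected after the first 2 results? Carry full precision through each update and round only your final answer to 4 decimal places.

0.2909

After 'negative': P(infected) = 0.2·0.3500 / (0.2·0.3500 + 0.7·0.6500) ≈ 0.1333
After 'positive': P(infected) = 0.8·0.1333 / (0.8·0.1333 + 0.3·0.8667) ≈ 0.2909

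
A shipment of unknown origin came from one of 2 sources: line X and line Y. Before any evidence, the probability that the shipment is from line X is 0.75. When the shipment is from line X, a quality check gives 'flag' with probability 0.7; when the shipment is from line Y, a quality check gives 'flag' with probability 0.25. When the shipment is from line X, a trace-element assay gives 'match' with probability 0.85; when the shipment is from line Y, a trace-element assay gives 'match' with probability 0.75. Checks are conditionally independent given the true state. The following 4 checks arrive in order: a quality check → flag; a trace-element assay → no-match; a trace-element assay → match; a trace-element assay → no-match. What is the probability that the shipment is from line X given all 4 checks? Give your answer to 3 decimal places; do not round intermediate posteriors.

0.774

Each posterior becomes the prior for the next update.
After a quality check='flag': P(line X) = 0.7·0.7500 / (0.7·0.7500 + 0.25·0.2500) ≈ 0.8936
After a trace-element assay='no-match': P(line X) = 0.15·0.8936 / (0.15·0.8936 + 0.25·0.1064) ≈ 0.8344
After a trace-element assay='match': P(line X) = 0.85·0.8344 / (0.85·0.8344 + 0.75·0.1656) ≈ 0.8510
After a trace-element assay='no-match': P(line X) = 0.15·0.8510 / (0.15·0.8510 + 0.25·0.1490) ≈ 0.7741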